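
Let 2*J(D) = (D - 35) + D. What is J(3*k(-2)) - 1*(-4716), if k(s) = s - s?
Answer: 9397/2 ≈ 4698.5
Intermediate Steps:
k(s) = 0
J(D) = -35/2 + D (J(D) = ((D - 35) + D)/2 = ((-35 + D) + D)/2 = (-35 + 2*D)/2 = -35/2 + D)
J(3*k(-2)) - 1*(-4716) = (-35/2 + 3*0) - 1*(-4716) = (-35/2 + 0) + 4716 = -35/2 + 4716 = 9397/2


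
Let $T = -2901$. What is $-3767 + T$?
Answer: $-6668$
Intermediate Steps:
$-3767 + T = -3767 - 2901 = -6668$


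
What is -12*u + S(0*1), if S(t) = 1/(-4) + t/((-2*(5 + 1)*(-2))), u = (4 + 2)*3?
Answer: -865/4 ≈ -216.25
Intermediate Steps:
u = 18 (u = 6*3 = 18)
S(t) = -¼ + t/24 (S(t) = 1*(-¼) + t/((-2*6*(-2))) = -¼ + t/((-12*(-2))) = -¼ + t/24)
-12*u + S(0*1) = -12*18 + (-¼ + (0*1)/24) = -216 + (-¼ + (1/24)*0) = -216 + (-¼ + 0) = -216 - ¼ = -865/4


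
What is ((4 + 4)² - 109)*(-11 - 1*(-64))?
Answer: -2385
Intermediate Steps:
((4 + 4)² - 109)*(-11 - 1*(-64)) = (8² - 109)*(-11 + 64) = (64 - 109)*53 = -45*53 = -2385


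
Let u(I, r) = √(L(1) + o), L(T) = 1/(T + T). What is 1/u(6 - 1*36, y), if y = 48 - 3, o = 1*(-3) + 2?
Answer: -I*√2 ≈ -1.4142*I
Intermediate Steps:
L(T) = 1/(2*T)
o = -1 (o = -3 + 2 = -1)
y = 45
u(I, r) = I*√2/2 (u(I, r) = √((½)/1 - 1) = √((½)*1 - 1) = √(½ - 1) = √(-½) = I*√2/2)
1/u(6 - 1*36, y) = 1/(I*√2/2) = -I*√2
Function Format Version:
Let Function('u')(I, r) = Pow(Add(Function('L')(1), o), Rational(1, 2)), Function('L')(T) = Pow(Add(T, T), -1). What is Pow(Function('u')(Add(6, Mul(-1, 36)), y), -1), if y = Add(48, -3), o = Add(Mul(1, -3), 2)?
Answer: Mul(-1, I, Pow(2, Rational(1, 2))) ≈ Mul(-1.4142, I)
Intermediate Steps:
Function('L')(T) = Mul(Rational(1, 2), Pow(T, -1)) (Function('L')(T) = Pow(Mul(2, T), -1) = Mul(Rational(1, 2), Pow(T, -1)))
o = -1 (o = Add(-3, 2) = -1)
y = 45
Function('u')(I, r) = Mul(Rational(1, 2), I, Pow(2, Rational(1, 2))) (Function('u')(I, r) = Pow(Add(Mul(Rational(1, 2), Pow(1, -1)), -1), Rational(1, 2)) = Pow(Add(Mul(Rational(1, 2), 1), -1), Rational(1, 2)) = Pow(Add(Rational(1, 2), -1), Rational(1, 2)) = Pow(Rational(-1, 2), Rational(1, 2)) = Mul(Rational(1, 2), I, Pow(2, Rational(1, 2))))
Pow(Function('u')(Add(6, Mul(-1, 36)), y), -1) = Pow(Mul(Rational(1, 2), I, Pow(2, Rational(1, 2))), -1) = Mul(-1, I, Pow(2, Rational(1, 2)))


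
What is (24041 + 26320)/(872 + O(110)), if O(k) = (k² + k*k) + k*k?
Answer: 50361/37172 ≈ 1.3548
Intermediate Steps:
O(k) = 3*k² (O(k) = (k² + k²) + k² = 2*k² + k² = 3*k²)
(24041 + 26320)/(872 + O(110)) = (24041 + 26320)/(872 + 3*110²) = 50361/(872 + 3*12100) = 50361/(872 + 36300) = 50361/37172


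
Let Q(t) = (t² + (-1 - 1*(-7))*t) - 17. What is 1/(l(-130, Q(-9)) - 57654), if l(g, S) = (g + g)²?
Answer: 1/9946 ≈ 0.00010054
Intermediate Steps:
Q(t) = -17 + t² + 6*t (Q(t) = (t² + (-1 + 7)*t) - 17 = (t² + 6*t) - 17 = -17 + t² + 6*t)
l(g, S) = 4*g² (l(g, S) = (2*g)² = 4*g²)
1/(l(-130, Q(-9)) - 57654) = 1/(4*(-130)² - 57654) = 1/(4*16900 - 57654) = 1/(67600 - 57654) = 1/9946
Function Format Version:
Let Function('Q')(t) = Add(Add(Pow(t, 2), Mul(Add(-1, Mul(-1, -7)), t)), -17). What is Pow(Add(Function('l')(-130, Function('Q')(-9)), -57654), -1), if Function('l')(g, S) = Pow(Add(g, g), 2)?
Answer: Rational(1, 9946) ≈ 0.00010054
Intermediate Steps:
Function('Q')(t) = Add(-17, Pow(t, 2), Mul(6, t)) (Function('Q')(t) = Add(Add(Pow(t, 2), Mul(Add(-1, 7), t)), -17) = Add(Add(Pow(t, 2), Mul(6, t)), -17) = Add(-17, Pow(t, 2), Mul(6, t)))
Function('l')(g, S) = Mul(4, Pow(g, 2)) (Function('l')(g, S) = Pow(Mul(2, g), 2) = Mul(4, Pow(g, 2)))
Pow(Add(Function('l')(-130, Function('Q')(-9)), -57654), -1) = Pow(Add(Mul(4, Pow(-130, 2)), -57654), -1) = Pow(Add(Mul(4, 16900), -57654), -1) = Pow(Add(67600, -57654), -1) = Pow(9946, -1) = Rational(1, 9946)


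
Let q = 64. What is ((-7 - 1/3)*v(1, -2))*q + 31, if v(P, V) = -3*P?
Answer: 1439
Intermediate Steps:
((-7 - 1/3)*v(1, -2))*q + 31 = ((-7 - 1/3)*(-3*1))*64 + 31 = ((-7 - 1*⅓)*(-3))*64 + 31 = ((-7 - ⅓)*(-3))*64 + 31 = -22/3*(-3)*64 + 31 = 22*64 + 31 = 1408 + 31 = 1439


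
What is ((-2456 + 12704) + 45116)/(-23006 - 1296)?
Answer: -27682/12151 ≈ -2.2782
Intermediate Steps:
((-2456 + 12704) + 45116)/(-23006 - 1296) = (10248 + 45116)/(-24302) = 55364*(-1/24302) = -27682/12151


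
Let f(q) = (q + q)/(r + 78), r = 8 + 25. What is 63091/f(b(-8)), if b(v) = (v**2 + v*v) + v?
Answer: 2334367/80 ≈ 29180.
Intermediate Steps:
r = 33
b(v) = v + 2*v**2 (b(v) = (v**2 + v**2) + v = 2*v**2 + v = v + 2*v**2)
f(q) = 2*q/111 (f(q) = (q + q)/(33 + 78) = (2*q)/111 = (2*q)*(1/111) = 2*q/111)
63091/f(b(-8)) = 63091/((2*(-8*(1 + 2*(-8)))/111)) = 63091/((2*(-8*(1 - 16))/111)) = 63091/((2*(-8*(-15))/111)) = 63091/(((2/111)*120)) = 63091/(80/37) = 63091*(37/80) = 2334367/80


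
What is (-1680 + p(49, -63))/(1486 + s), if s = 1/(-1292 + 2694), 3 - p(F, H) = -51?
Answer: -2279652/2083373 ≈ -1.0942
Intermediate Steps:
p(F, H) = 54 (p(F, H) = 3 - 1*(-51) = 3 + 51 = 54)
s = 1/1402 ≈ 0.00071327
(-1680 + p(49, -63))/(1486 + s) = (-1680 + 54)/(1486 + 1/1402) = -1626/2083373/1402 = -1626*1402/2083373 = -2279652/2083373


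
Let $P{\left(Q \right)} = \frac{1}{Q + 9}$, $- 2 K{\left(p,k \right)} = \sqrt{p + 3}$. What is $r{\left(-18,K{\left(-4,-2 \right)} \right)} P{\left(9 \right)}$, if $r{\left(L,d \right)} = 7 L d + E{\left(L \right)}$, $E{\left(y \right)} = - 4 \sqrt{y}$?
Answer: $\frac{i \left(21 - 4 \sqrt{2}\right)}{6} \approx 2.5572 i$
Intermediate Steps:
$K{\left(p,k \right)} = - \frac{\sqrt{3 + p}}{2}$ ($K{\left(p,k \right)} = - \frac{\sqrt{p + 3}}{2} = - \frac{\sqrt{3 + p}}{2}$)
$r{\left(L,d \right)} = - 4 \sqrt{L} + 7 L d$ ($r{\left(L,d \right)} = 7 L d - 4 \sqrt{L} = - 4 \sqrt{L} + 7 L d$)
$P{\left(Q \right)} = \frac{1}{9 + Q}$
$r{\left(-18,K{\left(-4,-2 \right)} \right)} P{\left(9 \right)} = \frac{- 4 \sqrt{-18} + 7 \left(-18\right) \left(- \frac{\sqrt{3 - 4}}{2}\right)}{9 + 9} = \frac{- 4 \cdot 3 i \sqrt{2} + 7 \left(-18\right) \left(- \frac{\sqrt{-1}}{2}\right)}{18} = \left(- 12 i \sqrt{2} + 7 \left(-18\right) \left(- \frac{i}{2}\right)\right) \frac{1}{18} = \left(- 12 i \sqrt{2} + 63 i\right) \frac{1}{18} = \left(63 i - 12 i \sqrt{2}\right) \frac{1}{18} = \frac{7 i}{2} - \frac{2 i \sqrt{2}}{3}$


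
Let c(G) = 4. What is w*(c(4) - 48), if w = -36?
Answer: 1584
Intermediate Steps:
w*(c(4) - 48) = -36*(4 - 48) = -36*(-44) = 1584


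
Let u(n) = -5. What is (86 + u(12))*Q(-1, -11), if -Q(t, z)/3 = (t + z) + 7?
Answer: 1215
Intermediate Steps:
Q(t, z) = -21 - 3*t - 3*z (Q(t, z) = -3*((t + z) + 7) = -3*(7 + t + z) = -21 - 3*t - 3*z)
(86 + u(12))*Q(-1, -11) = (86 - 5)*(-21 - 3*(-1) - 3*(-11)) = 81*(-21 + 3 + 33) = 81*15 = 1215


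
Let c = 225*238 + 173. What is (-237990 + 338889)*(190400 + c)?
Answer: 24631766577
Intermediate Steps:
c = 53723 (c = 53550 + 173 = 53723)
(-237990 + 338889)*(190400 + c) = (-237990 + 338889)*(190400 + 53723) = 100899*244123 = 24631766577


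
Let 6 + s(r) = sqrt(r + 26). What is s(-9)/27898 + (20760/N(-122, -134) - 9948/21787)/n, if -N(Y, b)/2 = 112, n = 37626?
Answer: -287127787783/106724796520888 + sqrt(17)/27898 ≈ -0.0025426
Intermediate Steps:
N(Y, b) = -224 (N(Y, b) = -2*112 = -224)
s(r) = -6 + sqrt(26 + r) (s(r) = -6 + sqrt(r + 26) = -6 + sqrt(26 + r))
s(-9)/27898 + (20760/N(-122, -134) - 9948/21787)/n = (-6 + sqrt(26 - 9))/27898 + (20760/(-224) - 9948/21787)/37626 = (-6 + sqrt(17))*(1/27898) + (20760*(-1/224) - 9948*1/21787)*(1/37626) = (-3/13949 + sqrt(17)/27898) + (-2595/28 - 9948/21787)*(1/37626) = (-3/13949 + sqrt(17)/27898) - 56815809/610036*1/37626 = (-3/13949 + sqrt(17)/27898) - 18938603/7651071512 = -287127787783/106724796520888 + sqrt(17)/27898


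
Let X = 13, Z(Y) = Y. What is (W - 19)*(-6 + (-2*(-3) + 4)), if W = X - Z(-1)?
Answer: -20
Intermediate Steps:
W = 14 (W = 13 - 1*(-1) = 13 + 1 = 14)
(W - 19)*(-6 + (-2*(-3) + 4)) = (14 - 19)*(-6 + (-2*(-3) + 4)) = -5*(-6 + (6 + 4)) = -5*(-6 + 10) = -5*4 = -20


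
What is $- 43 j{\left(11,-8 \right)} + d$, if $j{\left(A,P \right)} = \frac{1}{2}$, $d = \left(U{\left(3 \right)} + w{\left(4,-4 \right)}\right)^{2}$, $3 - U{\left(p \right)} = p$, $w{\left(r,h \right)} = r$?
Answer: $- \frac{11}{2} \approx -5.5$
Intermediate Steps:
$U{\left(p \right)} = 3 - p$
$d = 16$ ($d = \left(\left(3 - 3\right) + 4\right)^{2} = \left(0 + 4\right)^{2} = 4^{2} = 16$)
$j{\left(A,P \right)} = \frac{1}{2}$
$- 43 j{\left(11,-8 \right)} + d = \left(-43\right) \frac{1}{2} + 16 = - \frac{43}{2} + 16 = - \frac{11}{2}$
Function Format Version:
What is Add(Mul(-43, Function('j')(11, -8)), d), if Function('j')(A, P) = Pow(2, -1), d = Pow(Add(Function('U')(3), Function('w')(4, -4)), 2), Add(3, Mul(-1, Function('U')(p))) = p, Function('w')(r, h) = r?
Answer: Rational(-11, 2) ≈ -5.5000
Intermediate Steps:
Function('U')(p) = Add(3, Mul(-1, p))
d = 16 (d = Pow(Add(Add(3, Mul(-1, 3)), 4), 2) = Pow(Add(Add(3, -3), 4), 2) = Pow(Add(0, 4), 2) = Pow(4, 2) = 16)
Function('j')(A, P) = Rational(1, 2)
Add(Mul(-43, Function('j')(11, -8)), d) = Add(Mul(-43, Rational(1, 2)), 16) = Add(Rational(-43, 2), 16) = Rational(-11, 2)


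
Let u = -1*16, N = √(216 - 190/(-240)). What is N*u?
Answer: -44*√258/3 ≈ -235.58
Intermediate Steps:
N = 11*√258/12 (N = √(216 - 190*(-1/240)) = √(216 + 19/24) = √(5203/24) = 11*√258/12 ≈ 14.724)
u = -16
N*u = (11*√258/12)*(-16) = -44*√258/3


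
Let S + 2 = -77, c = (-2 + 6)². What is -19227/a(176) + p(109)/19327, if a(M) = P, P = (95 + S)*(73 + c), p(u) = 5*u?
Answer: -370824149/27521648 ≈ -13.474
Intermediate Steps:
c = 16 (c = 4² = 16)
S = -79 (S = -2 - 77 = -79)
P = 1424 (P = (95 - 79)*(73 + 16) = 16*89 = 1424)
a(M) = 1424
-19227/a(176) + p(109)/19327 = -19227/1424 + (5*109)/19327 = -19227*1/1424 + 545*(1/19327) = -19227/1424 + 545/19327 = -370824149/27521648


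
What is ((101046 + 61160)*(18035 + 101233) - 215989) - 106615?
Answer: 19345662604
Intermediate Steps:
((101046 + 61160)*(18035 + 101233) - 215989) - 106615 = (162206*119268 - 215989) - 106615 = (19345985208 - 215989) - 106615 = 19345769219 - 106615 = 19345662604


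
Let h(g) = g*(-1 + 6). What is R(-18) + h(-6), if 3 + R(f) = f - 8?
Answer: -59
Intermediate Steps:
R(f) = -11 + f (R(f) = -3 + (f - 8) = -3 + (-8 + f) = -11 + f)
h(g) = 5*g (h(g) = g*5 = 5*g)
R(-18) + h(-6) = (-11 - 18) + 5*(-6) = -29 - 30 = -59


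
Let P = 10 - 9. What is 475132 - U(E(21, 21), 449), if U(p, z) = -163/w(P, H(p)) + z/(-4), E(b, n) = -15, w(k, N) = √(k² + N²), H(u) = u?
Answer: 1900977/4 + 163*√226/226 ≈ 4.7526e+5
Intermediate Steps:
P = 1
w(k, N) = √(N² + k²)
U(p, z) = -163/√(1 + p²) - z/4 (U(p, z) = -163/√(p² + 1²) + z/(-4) = -163/√(p² + 1) + z*(-¼) = -163/√(1 + p²) - z/4)
475132 - U(E(21, 21), 449) = 475132 - (-163/√(1 + (-15)²) - ¼*449) = 475132 - (-163/√(1 + 225) - 449/4) = 475132 - (-163*√226/226 - 449/4) = 475132 - (-449/4 - 163*√226/226) = 475132 + (449/4 + 163*√226/226) = 1900977/4 + 163*√226/226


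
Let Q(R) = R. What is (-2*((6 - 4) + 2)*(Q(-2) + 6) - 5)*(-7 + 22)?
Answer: -555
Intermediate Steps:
(-2*((6 - 4) + 2)*(Q(-2) + 6) - 5)*(-7 + 22) = (-2*((6 - 4) + 2)*(-2 + 6) - 5)*(-7 + 22) = (-2*(2 + 2)*4 - 5)*15 = (-8*4 - 5)*15 = (-2*16 - 5)*15 = (-32 - 5)*15 = -37*15 = -555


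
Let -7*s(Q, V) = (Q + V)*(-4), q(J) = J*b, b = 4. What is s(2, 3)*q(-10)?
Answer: -800/7 ≈ -114.29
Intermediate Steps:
q(J) = 4*J (q(J) = J*4 = 4*J)
s(Q, V) = 4*Q/7 + 4*V/7 (s(Q, V) = -(Q + V)*(-4)/7 = -(-4*Q - 4*V)/7 = 4*Q/7 + 4*V/7)
s(2, 3)*q(-10) = ((4/7)*2 + (4/7)*3)*(4*(-10)) = (8/7 + 12/7)*(-40) = (20/7)*(-40) = -800/7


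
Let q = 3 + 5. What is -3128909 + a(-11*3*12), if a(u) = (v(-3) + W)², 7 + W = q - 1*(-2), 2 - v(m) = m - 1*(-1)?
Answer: -3128860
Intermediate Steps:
v(m) = 1 - m (v(m) = 2 - (m - 1*(-1)) = 2 - (m + 1) = 2 - (1 + m) = 2 + (-1 - m) = 1 - m)
q = 8
W = 3 (W = -7 + (8 - 1*(-2)) = -7 + (8 + 2) = -7 + 10 = 3)
a(u) = 49 (a(u) = ((1 - 1*(-3)) + 3)² = ((1 + 3) + 3)² = (4 + 3)² = 7² = 49)
-3128909 + a(-11*3*12) = -3128909 + 49 = -3128860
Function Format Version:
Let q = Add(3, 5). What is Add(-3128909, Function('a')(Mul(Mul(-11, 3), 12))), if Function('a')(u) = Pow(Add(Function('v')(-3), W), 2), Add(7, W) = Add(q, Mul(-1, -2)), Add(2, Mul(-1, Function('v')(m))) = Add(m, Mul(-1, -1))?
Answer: -3128860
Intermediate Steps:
Function('v')(m) = Add(1, Mul(-1, m)) (Function('v')(m) = Add(2, Mul(-1, Add(m, Mul(-1, -1)))) = Add(2, Mul(-1, Add(m, 1))) = Add(2, Mul(-1, Add(1, m))) = Add(2, Add(-1, Mul(-1, m))) = Add(1, Mul(-1, m)))
q = 8
W = 3 (W = Add(-7, Add(8, Mul(-1, -2))) = Add(-7, Add(8, 2)) = Add(-7, 10) = 3)
Function('a')(u) = 49 (Function('a')(u) = Pow(Add(Add(1, Mul(-1, -3)), 3), 2) = Pow(Add(Add(1, 3), 3), 2) = Pow(Add(4, 3), 2) = Pow(7, 2) = 49)
Add(-3128909, Function('a')(Mul(Mul(-11, 3), 12))) = Add(-3128909, 49) = -3128860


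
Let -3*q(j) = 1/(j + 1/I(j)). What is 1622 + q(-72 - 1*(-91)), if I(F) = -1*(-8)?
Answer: 744490/459 ≈ 1622.0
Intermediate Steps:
I(F) = 8
q(j) = -1/(3*(⅛ + j)) (q(j) = -1/(3*(j + 1/8)) = -1/(3*(j + ⅛)) = -1/(3*(⅛ + j)))
1622 + q(-72 - 1*(-91)) = 1622 - 8/(3 + 24*(-72 - 1*(-91))) = 1622 - 8/(3 + 24*(-72 + 91)) = 1622 - 8/(3 + 24*19) = 1622 - 8/(3 + 456) = 1622 - 8/459 = 744490/459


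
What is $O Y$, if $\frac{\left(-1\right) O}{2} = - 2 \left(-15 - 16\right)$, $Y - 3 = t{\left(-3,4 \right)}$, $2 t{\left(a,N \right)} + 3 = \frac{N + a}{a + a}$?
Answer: $- \frac{527}{3} \approx -175.67$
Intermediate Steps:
$t{\left(a,N \right)} = - \frac{3}{2} + \frac{N + a}{4 a}$ ($t{\left(a,N \right)} = - \frac{3}{2} + \frac{\left(N + a\right) \frac{1}{a + a}}{2} = - \frac{3}{2} + \frac{\left(N + a\right) \frac{1}{2 a}}{2} = - \frac{3}{2} + \frac{\frac{1}{2} \frac{1}{a} \left(N + a\right)}{2} = - \frac{3}{2} + \frac{N + a}{4 a}$)
$Y = \frac{17}{12}$ ($Y = 3 + \frac{4 - -15}{4 \left(-3\right)} = 3 + \frac{1}{4} \left(- \frac{1}{3}\right) \left(4 + 15\right) = 3 + \frac{1}{4} \left(- \frac{1}{3}\right) 19 = 3 - \frac{19}{12} = \frac{17}{12} \approx 1.4167$)
$O = -124$ ($O = - 2 \left(- 2 \left(-15 - 16\right)\right) = - 2 \left(\left(-2\right) \left(-31\right)\right) = \left(-2\right) 62 = -124$)
$O Y = \left(-124\right) \frac{17}{12} = - \frac{527}{3}$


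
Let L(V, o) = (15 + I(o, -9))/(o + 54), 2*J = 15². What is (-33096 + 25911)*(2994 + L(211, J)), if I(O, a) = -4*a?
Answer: -796021360/37 ≈ -2.1514e+7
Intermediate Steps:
J = 225/2 (J = (½)*15² = (½)*225 = 225/2 ≈ 112.50)
L(V, o) = 51/(54 + o) (L(V, o) = (15 - 4*(-9))/(o + 54) = (15 + 36)/(54 + o) = 51/(54 + o))
(-33096 + 25911)*(2994 + L(211, J)) = (-33096 + 25911)*(2994 + 51/(54 + 225/2)) = -7185*(2994 + 51/(333/2)) = -7185*(2994 + 51*(2/333)) = -7185*(2994 + 34/111) = -7185*332368/111 = -796021360/37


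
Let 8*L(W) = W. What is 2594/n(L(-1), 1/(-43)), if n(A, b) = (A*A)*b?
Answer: -7138688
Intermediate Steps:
L(W) = W/8
n(A, b) = b*A² (n(A, b) = A²*b = b*A²)
2594/n(L(-1), 1/(-43)) = 2594/((((⅛)*(-1))²/(-43))) = 2594/((-(-⅛)²/43)) = 2594/((-1/43*1/64)) = 2594/(-1/2752) = 2594*(-2752) = -7138688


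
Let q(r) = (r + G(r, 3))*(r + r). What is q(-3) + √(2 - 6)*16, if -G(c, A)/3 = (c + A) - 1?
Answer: 32*I ≈ 32.0*I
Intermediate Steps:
G(c, A) = 3 - 3*A - 3*c (G(c, A) = -3*((c + A) - 1) = -3*((A + c) - 1) = -3*(-1 + A + c) = 3 - 3*A - 3*c)
q(r) = 2*r*(-6 - 2*r) (q(r) = (r + (3 - 3*3 - 3*r))*(r + r) = (r + (3 - 9 - 3*r))*(2*r) = (r + (-6 - 3*r))*(2*r) = (-6 - 2*r)*(2*r) = 2*r*(-6 - 2*r))
q(-3) + √(2 - 6)*16 = -4*(-3)*(3 - 3) + √(2 - 6)*16 = -4*(-3)*0 + √(-4)*16 = 0 + (2*I)*16 = 0 + 32*I = 32*I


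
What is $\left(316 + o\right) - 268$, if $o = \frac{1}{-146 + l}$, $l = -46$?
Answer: $\frac{9215}{192} \approx 47.995$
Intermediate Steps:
$o = - \frac{1}{192}$ ($o = \frac{1}{-146 - 46} = \frac{1}{-192} = - \frac{1}{192} \approx -0.0052083$)
$\left(316 + o\right) - 268 = \left(316 - \frac{1}{192}\right) - 268 = \frac{60671}{192} - 268 = \frac{9215}{192}$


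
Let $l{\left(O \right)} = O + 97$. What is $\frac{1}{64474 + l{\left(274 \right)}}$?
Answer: $\frac{1}{64845} \approx 1.5421 \cdot 10^{-5}$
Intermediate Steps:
$l{\left(O \right)} = 97 + O$
$\frac{1}{64474 + l{\left(274 \right)}} = \frac{1}{64474 + \left(97 + 274\right)} = \frac{1}{64474 + 371} = \frac{1}{64845}$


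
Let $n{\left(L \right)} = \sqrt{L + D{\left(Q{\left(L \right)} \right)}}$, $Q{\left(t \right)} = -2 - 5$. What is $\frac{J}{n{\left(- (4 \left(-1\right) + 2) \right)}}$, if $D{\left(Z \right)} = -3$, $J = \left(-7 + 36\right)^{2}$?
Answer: $- 841 i \approx - 841.0 i$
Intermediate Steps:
$Q{\left(t \right)} = -7$
$J = 841$ ($J = 29^{2} = 841$)
$n{\left(L \right)} = \sqrt{-3 + L}$ ($n{\left(L \right)} = \sqrt{L - 3} = \sqrt{-3 + L}$)
$\frac{J}{n{\left(- (4 \left(-1\right) + 2) \right)}} = \frac{841}{\sqrt{-3 - \left(4 \left(-1\right) + 2\right)}} = \frac{841}{\sqrt{-3 - \left(-4 + 2\right)}} = \frac{841}{\sqrt{-3 - -2}} = \frac{841}{\sqrt{-3 + 2}} = \frac{841}{\sqrt{-1}} = \frac{841}{i} = 841 \left(- i\right) = - 841 i$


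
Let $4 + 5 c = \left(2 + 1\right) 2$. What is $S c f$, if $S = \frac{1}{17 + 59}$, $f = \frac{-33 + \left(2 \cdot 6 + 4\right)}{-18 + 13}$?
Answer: $\frac{17}{950} \approx 0.017895$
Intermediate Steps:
$f = \frac{17}{5}$ ($f = \frac{-33 + \left(12 + 4\right)}{-5} = \left(-33 + 16\right) \left(- \frac{1}{5}\right) = \left(-17\right) \left(- \frac{1}{5}\right) = \frac{17}{5} \approx 3.4$)
$S = \frac{1}{76} \approx 0.013158$
$c = \frac{2}{5}$ ($c = - \frac{4}{5} + \frac{\left(2 + 1\right) 2}{5} = - \frac{4}{5} + \frac{3 \cdot 2}{5} = - \frac{4}{5} + \frac{1}{5} \cdot 6 = - \frac{4}{5} + \frac{6}{5} = \frac{2}{5} \approx 0.4$)
$S c f = \frac{1}{76} \cdot \frac{2}{5} \cdot \frac{17}{5} = \frac{1}{190} \cdot \frac{17}{5} = \frac{17}{950}$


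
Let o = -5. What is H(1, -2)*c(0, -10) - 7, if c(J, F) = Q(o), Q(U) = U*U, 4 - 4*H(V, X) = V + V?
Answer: 11/2 ≈ 5.5000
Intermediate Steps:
H(V, X) = 1 - V/2 (H(V, X) = 1 - (V + V)/4 = 1 - V/2)
Q(U) = U²
c(J, F) = 25 (c(J, F) = (-5)² = 25)
H(1, -2)*c(0, -10) - 7 = (1 - ½*1)*25 - 7 = (1 - ½)*25 - 7 = (½)*25 - 7 = 25/2 - 7 = 11/2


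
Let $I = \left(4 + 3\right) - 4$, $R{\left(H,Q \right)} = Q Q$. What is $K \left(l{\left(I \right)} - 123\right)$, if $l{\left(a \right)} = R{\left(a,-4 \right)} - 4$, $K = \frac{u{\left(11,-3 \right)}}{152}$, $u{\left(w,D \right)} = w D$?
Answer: $\frac{3663}{152} \approx 24.099$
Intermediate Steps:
$u{\left(w,D \right)} = D w$
$R{\left(H,Q \right)} = Q^{2}$
$I = 3$ ($I = 7 - 4 = 3$)
$K = - \frac{33}{152}$ ($K = \frac{\left(-3\right) 11}{152} = \left(-33\right) \frac{1}{152} = - \frac{33}{152} \approx -0.21711$)
$l{\left(a \right)} = 12$ ($l{\left(a \right)} = \left(-4\right)^{2} - 4 = 16 - 4 = 12$)
$K \left(l{\left(I \right)} - 123\right) = - \frac{33 \left(12 - 123\right)}{152} = \left(- \frac{33}{152}\right) \left(-111\right) = \frac{3663}{152}$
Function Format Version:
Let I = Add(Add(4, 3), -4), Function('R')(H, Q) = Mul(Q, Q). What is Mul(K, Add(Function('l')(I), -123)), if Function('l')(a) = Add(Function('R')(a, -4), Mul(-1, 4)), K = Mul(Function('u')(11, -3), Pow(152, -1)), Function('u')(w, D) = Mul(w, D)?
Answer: Rational(3663, 152) ≈ 24.099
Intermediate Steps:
Function('u')(w, D) = Mul(D, w)
Function('R')(H, Q) = Pow(Q, 2)
I = 3 (I = Add(7, -4) = 3)
K = Rational(-33, 152) (K = Mul(Mul(-3, 11), Pow(152, -1)) = Mul(-33, Rational(1, 152)) = Rational(-33, 152) ≈ -0.21711)
Function('l')(a) = 12 (Function('l')(a) = Add(Pow(-4, 2), Mul(-1, 4)) = Add(16, -4) = 12)
Mul(K, Add(Function('l')(I), -123)) = Mul(Rational(-33, 152), Add(12, -123)) = Mul(Rational(-33, 152), -111) = Rational(3663, 152)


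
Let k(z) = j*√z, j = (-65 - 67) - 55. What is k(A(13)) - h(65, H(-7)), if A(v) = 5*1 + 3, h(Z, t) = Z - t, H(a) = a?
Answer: -72 - 374*√2 ≈ -600.92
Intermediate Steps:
j = -187 (j = -132 - 55 = -187)
A(v) = 8 (A(v) = 5 + 3 = 8)
k(z) = -187*√z
k(A(13)) - h(65, H(-7)) = -374*√2 - (65 - 1*(-7)) = -374*√2 - (65 + 7) = -374*√2 - 1*72 = -374*√2 - 72 = -72 - 374*√2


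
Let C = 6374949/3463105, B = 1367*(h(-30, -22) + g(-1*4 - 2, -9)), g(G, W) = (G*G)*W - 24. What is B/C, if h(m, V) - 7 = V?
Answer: -572821808735/2124983 ≈ -2.6957e+5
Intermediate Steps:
h(m, V) = 7 + V
g(G, W) = -24 + W*G² (g(G, W) = G²*W - 24 = W*G² - 24 = -24 + W*G²)
B = -496221 (B = 1367*((7 - 22) + (-24 - 9*(-1*4 - 2)²)) = 1367*(-15 + (-24 - 9*(-4 - 2)²)) = 1367*(-15 + (-24 - 9*(-6)²)) = 1367*(-15 + (-24 - 9*36)) = 1367*(-15 + (-24 - 324)) = 1367*(-15 - 348) = 1367*(-363) = -496221)
C = 6374949/3463105 (C = 6374949*(1/3463105) = 6374949/3463105 ≈ 1.8408)
B/C = -496221/6374949/3463105 = -496221*3463105/6374949 = -572821808735/2124983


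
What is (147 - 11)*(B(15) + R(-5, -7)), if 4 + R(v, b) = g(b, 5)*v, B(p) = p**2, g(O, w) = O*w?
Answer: 53856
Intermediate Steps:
R(v, b) = -4 + 5*b*v (R(v, b) = -4 + (b*5)*v = -4 + (5*b)*v = -4 + 5*b*v)
(147 - 11)*(B(15) + R(-5, -7)) = (147 - 11)*(15**2 + (-4 + 5*(-7)*(-5))) = 136*(225 + (-4 + 175)) = 136*(225 + 171) = 136*396 = 53856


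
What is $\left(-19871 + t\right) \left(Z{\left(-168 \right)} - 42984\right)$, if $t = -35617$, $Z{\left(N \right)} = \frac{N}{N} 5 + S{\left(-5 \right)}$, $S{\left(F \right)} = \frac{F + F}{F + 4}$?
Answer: $2384263872$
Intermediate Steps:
$S{\left(F \right)} = \frac{2 F}{4 + F}$
$Z{\left(N \right)} = 15$ ($Z{\left(N \right)} = \frac{N}{N} 5 + 2 \left(-5\right) \frac{1}{4 - 5} = 1 \cdot 5 + 2 \left(-5\right) \frac{1}{-1} = 5 + 2 \left(-5\right) \left(-1\right) = 5 + 10 = 15$)
$\left(-19871 + t\right) \left(Z{\left(-168 \right)} - 42984\right) = \left(-19871 - 35617\right) \left(15 - 42984\right) = \left(-55488\right) \left(-42969\right) = 2384263872$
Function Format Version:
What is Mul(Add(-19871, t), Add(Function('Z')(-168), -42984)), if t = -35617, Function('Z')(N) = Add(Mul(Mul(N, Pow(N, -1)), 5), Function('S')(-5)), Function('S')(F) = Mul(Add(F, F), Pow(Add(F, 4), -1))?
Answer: 2384263872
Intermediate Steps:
Function('S')(F) = Mul(2, F, Pow(Add(4, F), -1)) (Function('S')(F) = Mul(Mul(2, F), Pow(Add(4, F), -1)) = Mul(2, F, Pow(Add(4, F), -1)))
Function('Z')(N) = 15 (Function('Z')(N) = Add(Mul(Mul(N, Pow(N, -1)), 5), Mul(2, -5, Pow(Add(4, -5), -1))) = Add(Mul(1, 5), Mul(2, -5, Pow(-1, -1))) = Add(5, Mul(2, -5, -1)) = Add(5, 10) = 15)
Mul(Add(-19871, t), Add(Function('Z')(-168), -42984)) = Mul(Add(-19871, -35617), Add(15, -42984)) = Mul(-55488, -42969) = 2384263872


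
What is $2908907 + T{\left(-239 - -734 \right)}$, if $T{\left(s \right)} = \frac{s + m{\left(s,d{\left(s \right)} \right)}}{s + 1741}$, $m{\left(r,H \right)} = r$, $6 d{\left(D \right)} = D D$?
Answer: $\frac{3252158521}{1118} \approx 2.9089 \cdot 10^{6}$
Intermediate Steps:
$d{\left(D \right)} = \frac{D^{2}}{6}$ ($d{\left(D \right)} = \frac{D D}{6} = \frac{D^{2}}{6}$)
$T{\left(s \right)} = \frac{2 s}{1741 + s}$ ($T{\left(s \right)} = \frac{s + s}{s + 1741} = \frac{2 s}{1741 + s}$)
$2908907 + T{\left(-239 - -734 \right)} = 2908907 + \frac{2 \left(-239 - -734\right)}{1741 - -495} = 2908907 + \frac{2 \left(-239 + 734\right)}{1741 + \left(-239 + 734\right)} = 2908907 + 2 \cdot 495 \frac{1}{1741 + 495} = 2908907 + 2 \cdot 495 \cdot \frac{1}{2236} = 2908907 + \frac{495}{1118} = \frac{3252158521}{1118}$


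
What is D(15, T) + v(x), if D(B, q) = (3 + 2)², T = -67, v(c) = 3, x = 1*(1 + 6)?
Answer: 28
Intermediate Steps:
x = 7 (x = 1*7 = 7)
D(B, q) = 25 (D(B, q) = 5² = 25)
D(15, T) + v(x) = 25 + 3 = 28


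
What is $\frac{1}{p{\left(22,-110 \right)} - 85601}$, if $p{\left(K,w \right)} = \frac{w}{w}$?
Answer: $- \frac{1}{85600} \approx -1.1682 \cdot 10^{-5}$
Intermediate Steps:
$p{\left(K,w \right)} = 1$
$\frac{1}{p{\left(22,-110 \right)} - 85601} = \frac{1}{1 - 85601} = \frac{1}{-85600} = - \frac{1}{85600}$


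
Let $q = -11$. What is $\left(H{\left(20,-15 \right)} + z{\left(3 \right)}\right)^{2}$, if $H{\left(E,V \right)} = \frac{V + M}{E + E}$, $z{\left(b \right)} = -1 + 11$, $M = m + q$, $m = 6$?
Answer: $\frac{361}{4} \approx 90.25$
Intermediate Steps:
$M = -5$ ($M = 6 - 11 = -5$)
$z{\left(b \right)} = 10$
$H{\left(E,V \right)} = \frac{-5 + V}{2 E}$ ($H{\left(E,V \right)} = \frac{V - 5}{E + E} = \frac{-5 + V}{2 E}$)
$\left(H{\left(20,-15 \right)} + z{\left(3 \right)}\right)^{2} = \left(\frac{-5 - 15}{2 \cdot 20} + 10\right)^{2} = \left(\frac{1}{2} \cdot \frac{1}{20} \left(-20\right) + 10\right)^{2} = \left(- \frac{1}{2} + 10\right)^{2} = \left(\frac{19}{2}\right)^{2} = \frac{361}{4}$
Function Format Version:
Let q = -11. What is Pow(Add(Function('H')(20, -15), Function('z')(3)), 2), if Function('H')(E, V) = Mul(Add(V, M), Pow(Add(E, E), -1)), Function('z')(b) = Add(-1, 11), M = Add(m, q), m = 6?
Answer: Rational(361, 4) ≈ 90.250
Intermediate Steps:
M = -5 (M = Add(6, -11) = -5)
Function('z')(b) = 10
Function('H')(E, V) = Mul(Rational(1, 2), Pow(E, -1), Add(-5, V)) (Function('H')(E, V) = Mul(Add(V, -5), Pow(Add(E, E), -1)) = Mul(Add(-5, V), Pow(Mul(2, E), -1)) = Mul(Add(-5, V), Mul(Rational(1, 2), Pow(E, -1))) = Mul(Rational(1, 2), Pow(E, -1), Add(-5, V)))
Pow(Add(Function('H')(20, -15), Function('z')(3)), 2) = Pow(Add(Mul(Rational(1, 2), Pow(20, -1), Add(-5, -15)), 10), 2) = Pow(Add(Mul(Rational(1, 2), Rational(1, 20), -20), 10), 2) = Pow(Add(Rational(-1, 2), 10), 2) = Pow(Rational(19, 2), 2) = Rational(361, 4)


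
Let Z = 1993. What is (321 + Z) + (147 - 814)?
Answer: 1647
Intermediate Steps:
(321 + Z) + (147 - 814) = (321 + 1993) + (147 - 814) = 2314 - 667 = 1647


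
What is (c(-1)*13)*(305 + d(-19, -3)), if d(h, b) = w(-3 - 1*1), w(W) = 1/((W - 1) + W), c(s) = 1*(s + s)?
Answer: -71344/9 ≈ -7927.1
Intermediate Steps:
c(s) = 2*s (c(s) = 1*(2*s) = 2*s)
w(W) = 1/(-1 + 2*W) (w(W) = 1/((-1 + W) + W) = 1/(-1 + 2*W))
d(h, b) = -⅑ (d(h, b) = 1/(-1 + 2*(-3 - 1*1)) = 1/(-1 + 2*(-3 - 1)) = 1/(-1 + 2*(-4)) = 1/(-1 - 8) = 1/(-9) = -⅑)
(c(-1)*13)*(305 + d(-19, -3)) = ((2*(-1))*13)*(305 - ⅑) = -2*13*(2744/9) = -26*2744/9 = -71344/9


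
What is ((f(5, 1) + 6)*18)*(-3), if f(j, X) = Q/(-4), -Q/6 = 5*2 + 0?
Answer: -1134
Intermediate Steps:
Q = -60 (Q = -6*(5*2 + 0) = -6*(10 + 0) = -6*10 = -60)
f(j, X) = 15 (f(j, X) = -60/(-4) = -60*(-¼) = 15)
((f(5, 1) + 6)*18)*(-3) = ((15 + 6)*18)*(-3) = (21*18)*(-3) = 378*(-3) = -1134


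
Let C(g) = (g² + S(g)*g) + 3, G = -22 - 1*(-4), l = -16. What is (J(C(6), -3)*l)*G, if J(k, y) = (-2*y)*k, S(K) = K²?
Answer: 440640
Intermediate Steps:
G = -18 (G = -22 + 4 = -18)
C(g) = 3 + g² + g³ (C(g) = (g² + g²*g) + 3 = (g² + g³) + 3 = 3 + g² + g³)
J(k, y) = -2*k*y
(J(C(6), -3)*l)*G = (-2*(3 + 6² + 6³)*(-3)*(-16))*(-18) = (-2*(3 + 36 + 216)*(-3)*(-16))*(-18) = (-2*255*(-3)*(-16))*(-18) = (1530*(-16))*(-18) = -24480*(-18) = 440640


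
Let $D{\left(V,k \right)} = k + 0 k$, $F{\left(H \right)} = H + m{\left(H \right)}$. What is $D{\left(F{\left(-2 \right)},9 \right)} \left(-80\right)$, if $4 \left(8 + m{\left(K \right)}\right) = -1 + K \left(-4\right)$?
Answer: $-720$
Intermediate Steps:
$m{\left(K \right)} = - \frac{33}{4} - K$ ($m{\left(K \right)} = -8 + \frac{-1 + K \left(-4\right)}{4} = -8 + \frac{-1 - 4 K}{4} = -8 - \left(\frac{1}{4} + K\right) = - \frac{33}{4} - K$)
$F{\left(H \right)} = - \frac{33}{4}$ ($F{\left(H \right)} = H - \left(\frac{33}{4} + H\right) = - \frac{33}{4}$)
$D{\left(V,k \right)} = k$ ($D{\left(V,k \right)} = k + 0 = k$)
$D{\left(F{\left(-2 \right)},9 \right)} \left(-80\right) = 9 \left(-80\right) = -720$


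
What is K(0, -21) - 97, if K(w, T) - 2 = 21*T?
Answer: -536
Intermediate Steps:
K(w, T) = 2 + 21*T
K(0, -21) - 97 = (2 + 21*(-21)) - 97 = (2 - 441) - 97 = -439 - 97 = -536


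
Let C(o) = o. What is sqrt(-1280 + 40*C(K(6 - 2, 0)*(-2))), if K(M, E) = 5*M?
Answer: 24*I*sqrt(5) ≈ 53.666*I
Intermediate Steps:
sqrt(-1280 + 40*C(K(6 - 2, 0)*(-2))) = sqrt(-1280 + 40*((5*(6 - 2))*(-2))) = sqrt(-1280 + 40*((5*4)*(-2))) = sqrt(-1280 + 40*(20*(-2))) = sqrt(-1280 + 40*(-40)) = sqrt(-1280 - 1600) = sqrt(-2880) = 24*I*sqrt(5)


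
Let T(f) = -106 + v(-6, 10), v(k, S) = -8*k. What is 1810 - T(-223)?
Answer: 1868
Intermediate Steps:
T(f) = -58 (T(f) = -106 - 8*(-6) = -106 + 48 = -58)
1810 - T(-223) = 1810 - 1*(-58) = 1810 + 58 = 1868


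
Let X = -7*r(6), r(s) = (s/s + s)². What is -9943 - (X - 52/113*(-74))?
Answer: -1088648/113 ≈ -9634.0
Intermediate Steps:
r(s) = (1 + s)²
X = -343 (X = -7*(1 + 6)² = -7*7² = -7*49 = -343)
-9943 - (X - 52/113*(-74)) = -9943 - (-343 - 52/113*(-74)) = -9943 - (-343 + 3848/113) = -9943 - 1*(-34911/113) = -9943 + 34911/113 = -1088648/113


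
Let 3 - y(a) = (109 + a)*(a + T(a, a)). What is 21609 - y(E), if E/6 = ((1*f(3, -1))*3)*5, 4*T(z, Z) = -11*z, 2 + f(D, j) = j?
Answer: -108933/2 ≈ -54467.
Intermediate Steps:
f(D, j) = -2 + j
T(z, Z) = -11*z/4 (T(z, Z) = (-11*z)/4 = -11*z/4)
E = -270 (E = 6*(((1*(-2 - 1))*3)*5) = 6*(((1*(-3))*3)*5) = 6*(-3*3*5) = 6*(-9*5) = 6*(-45) = -270)
y(a) = 3 + 7*a*(109 + a)/4 (y(a) = 3 - (109 + a)*(a - 11*a/4) = 3 - (109 + a)*(-7*a/4) = 3 - (-7)*a*(109 + a)/4 = 3 + 7*a*(109 + a)/4)
21609 - y(E) = 21609 - (3 + (7/4)*(-270)² + (763/4)*(-270)) = 21609 - (3 + (7/4)*72900 - 103005/2) = 21609 - (3 + 127575 - 103005/2) = 21609 - 1*152151/2 = 21609 - 152151/2 = -108933/2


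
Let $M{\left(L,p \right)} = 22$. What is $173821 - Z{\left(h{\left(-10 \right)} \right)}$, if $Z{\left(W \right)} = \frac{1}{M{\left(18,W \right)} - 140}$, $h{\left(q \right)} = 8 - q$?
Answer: $\frac{20510879}{118} \approx 1.7382 \cdot 10^{5}$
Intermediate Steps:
$Z{\left(W \right)} = - \frac{1}{118}$ ($Z{\left(W \right)} = \frac{1}{22 - 140} = \frac{1}{-118} = - \frac{1}{118}$)
$173821 - Z{\left(h{\left(-10 \right)} \right)} = 173821 - - \frac{1}{118} = 173821 + \frac{1}{118} = \frac{20510879}{118}$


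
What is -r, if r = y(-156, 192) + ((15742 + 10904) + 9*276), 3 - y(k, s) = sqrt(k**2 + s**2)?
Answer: -29133 + 60*sqrt(17) ≈ -28886.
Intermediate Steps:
y(k, s) = 3 - sqrt(k**2 + s**2)
r = 29133 - 60*sqrt(17) (r = (3 - sqrt((-156)**2 + 192**2)) + ((15742 + 10904) + 9*276) = (3 - sqrt(24336 + 36864)) + (26646 + 2484) = (3 - sqrt(61200)) + 29130 = (3 - 60*sqrt(17)) + 29130 = 29133 - 60*sqrt(17) ≈ 28886.)
-r = -(29133 - 60*sqrt(17)) = -29133 + 60*sqrt(17)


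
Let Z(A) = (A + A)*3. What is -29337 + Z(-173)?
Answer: -30375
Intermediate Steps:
Z(A) = 6*A (Z(A) = (2*A)*3 = 6*A)
-29337 + Z(-173) = -29337 + 6*(-173) = -29337 - 1038 = -30375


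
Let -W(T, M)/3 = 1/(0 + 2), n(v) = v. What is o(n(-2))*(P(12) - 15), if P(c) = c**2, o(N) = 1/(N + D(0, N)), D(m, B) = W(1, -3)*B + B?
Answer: -129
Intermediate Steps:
W(T, M) = -3/2 (W(T, M) = -3/(0 + 2) = -3/2)
D(m, B) = -B/2 (D(m, B) = -3*B/2 + B = -B/2)
o(N) = 2/N (o(N) = 1/(N - N/2) = 1/(N/2) = 2/N)
o(n(-2))*(P(12) - 15) = (2/(-2))*(12**2 - 15) = (2*(-1/2))*(144 - 15) = -1*129 = -129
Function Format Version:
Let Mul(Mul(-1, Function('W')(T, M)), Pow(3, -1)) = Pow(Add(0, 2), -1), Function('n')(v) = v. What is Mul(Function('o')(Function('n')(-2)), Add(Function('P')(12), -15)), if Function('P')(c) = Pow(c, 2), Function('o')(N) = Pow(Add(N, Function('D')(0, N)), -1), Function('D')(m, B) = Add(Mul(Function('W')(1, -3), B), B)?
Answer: -129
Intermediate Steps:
Function('W')(T, M) = Rational(-3, 2) (Function('W')(T, M) = Mul(-3, Pow(Add(0, 2), -1)) = Mul(-3, Pow(2, -1)) = Mul(-3, Rational(1, 2)) = Rational(-3, 2))
Function('D')(m, B) = Mul(Rational(-1, 2), B) (Function('D')(m, B) = Add(Mul(Rational(-3, 2), B), B) = Mul(Rational(-1, 2), B))
Function('o')(N) = Mul(2, Pow(N, -1)) (Function('o')(N) = Pow(Add(N, Mul(Rational(-1, 2), N)), -1) = Pow(Mul(Rational(1, 2), N), -1) = Mul(2, Pow(N, -1)))
Mul(Function('o')(Function('n')(-2)), Add(Function('P')(12), -15)) = Mul(Mul(2, Pow(-2, -1)), Add(Pow(12, 2), -15)) = Mul(Mul(2, Rational(-1, 2)), Add(144, -15)) = Mul(-1, 129) = -129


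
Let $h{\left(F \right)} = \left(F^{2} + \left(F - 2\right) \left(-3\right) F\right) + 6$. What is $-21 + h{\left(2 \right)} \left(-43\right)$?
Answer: $-451$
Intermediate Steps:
$h{\left(F \right)} = 6 + F^{2} + F \left(6 - 3 F\right)$ ($h{\left(F \right)} = \left(F^{2} + \left(-2 + F\right) \left(-3\right) F\right) + 6 = \left(F^{2} + \left(6 - 3 F\right) F\right) + 6 = \left(F^{2} + F \left(6 - 3 F\right)\right) + 6 = 6 + F^{2} + F \left(6 - 3 F\right)$)
$-21 + h{\left(2 \right)} \left(-43\right) = -21 + \left(6 - 2 \cdot 2^{2} + 6 \cdot 2\right) \left(-43\right) = -21 + \left(6 - 8 + 12\right) \left(-43\right) = -21 + 10 \left(-43\right) = -21 - 430 = -451$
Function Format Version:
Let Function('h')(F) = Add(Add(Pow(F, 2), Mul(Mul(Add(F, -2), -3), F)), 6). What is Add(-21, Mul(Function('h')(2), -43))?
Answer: -451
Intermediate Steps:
Function('h')(F) = Add(6, Pow(F, 2), Mul(F, Add(6, Mul(-3, F)))) (Function('h')(F) = Add(Add(Pow(F, 2), Mul(Mul(Add(-2, F), -3), F)), 6) = Add(Add(Pow(F, 2), Mul(Add(6, Mul(-3, F)), F)), 6) = Add(Add(Pow(F, 2), Mul(F, Add(6, Mul(-3, F)))), 6) = Add(6, Pow(F, 2), Mul(F, Add(6, Mul(-3, F)))))
Add(-21, Mul(Function('h')(2), -43)) = Add(-21, Mul(Add(6, Mul(-2, Pow(2, 2)), Mul(6, 2)), -43)) = Add(-21, Mul(Add(6, Mul(-2, 4), 12), -43)) = Add(-21, Mul(Add(6, -8, 12), -43)) = Add(-21, Mul(10, -43)) = Add(-21, -430) = -451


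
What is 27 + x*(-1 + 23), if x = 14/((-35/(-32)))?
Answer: 1543/5 ≈ 308.60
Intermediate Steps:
x = 64/5 (x = 14/((-35*(-1/32))) = 14/(35/32) = 14*(32/35) = 64/5 ≈ 12.800)
27 + x*(-1 + 23) = 27 + 64*(-1 + 23)/5 = 27 + (64/5)*22 = 27 + 1408/5 = 1543/5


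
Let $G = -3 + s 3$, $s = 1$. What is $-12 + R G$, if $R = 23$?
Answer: $-12$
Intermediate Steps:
$G = 0$ ($G = -3 + 1 \cdot 3 = -3 + 3 = 0$)
$-12 + R G = -12 + 23 \cdot 0 = -12 + 0 = -12$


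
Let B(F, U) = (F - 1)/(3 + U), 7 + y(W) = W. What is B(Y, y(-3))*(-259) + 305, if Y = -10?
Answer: -102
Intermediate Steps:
y(W) = -7 + W
B(F, U) = (-1 + F)/(3 + U)
B(Y, y(-3))*(-259) + 305 = ((-1 - 10)/(3 + (-7 - 3)))*(-259) + 305 = (-11/(3 - 10))*(-259) + 305 = (-11/(-7))*(-259) + 305 = -⅐*(-11)*(-259) + 305 = (11/7)*(-259) + 305 = -407 + 305 = -102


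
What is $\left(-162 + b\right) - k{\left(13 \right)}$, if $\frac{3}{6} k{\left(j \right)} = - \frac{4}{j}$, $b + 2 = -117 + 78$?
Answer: $- \frac{2631}{13} \approx -202.38$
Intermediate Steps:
$b = -41$ ($b = -2 + \left(-117 + 78\right) = -2 - 39 = -41$)
$k{\left(j \right)} = - \frac{8}{j}$ ($k{\left(j \right)} = 2 \left(- \frac{4}{j}\right) = - \frac{8}{j}$)
$\left(-162 + b\right) - k{\left(13 \right)} = \left(-162 - 41\right) - - \frac{8}{13} = -203 - \left(-8\right) \frac{1}{13} = -203 - - \frac{8}{13} = -203 + \frac{8}{13} = - \frac{2631}{13}$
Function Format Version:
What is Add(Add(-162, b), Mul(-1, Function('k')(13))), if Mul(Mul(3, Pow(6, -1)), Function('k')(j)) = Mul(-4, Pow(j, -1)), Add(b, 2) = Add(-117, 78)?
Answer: Rational(-2631, 13) ≈ -202.38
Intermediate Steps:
b = -41 (b = Add(-2, Add(-117, 78)) = Add(-2, -39) = -41)
Function('k')(j) = Mul(-8, Pow(j, -1)) (Function('k')(j) = Mul(2, Mul(-4, Pow(j, -1))) = Mul(-8, Pow(j, -1)))
Add(Add(-162, b), Mul(-1, Function('k')(13))) = Add(Add(-162, -41), Mul(-1, Mul(-8, Pow(13, -1)))) = Add(-203, Mul(-1, Mul(-8, Rational(1, 13)))) = Add(-203, Mul(-1, Rational(-8, 13))) = Add(-203, Rational(8, 13)) = Rational(-2631, 13)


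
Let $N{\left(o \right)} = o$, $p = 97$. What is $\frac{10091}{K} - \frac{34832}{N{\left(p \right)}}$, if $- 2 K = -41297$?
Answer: $- \frac{1436499450}{4005809} \approx -358.6$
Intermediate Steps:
$K = \frac{41297}{2}$ ($K = \left(- \frac{1}{2}\right) \left(-41297\right) = \frac{41297}{2} \approx 20649.0$)
$\frac{10091}{K} - \frac{34832}{N{\left(p \right)}} = \frac{10091}{\frac{41297}{2}} - \frac{34832}{97} = 10091 \cdot \frac{2}{41297} - \frac{34832}{97} = \frac{20182}{41297} - \frac{34832}{97} = - \frac{1436499450}{4005809}$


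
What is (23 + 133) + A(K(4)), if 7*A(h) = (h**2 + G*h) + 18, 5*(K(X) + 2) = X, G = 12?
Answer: 3918/25 ≈ 156.72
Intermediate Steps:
K(X) = -2 + X/5
A(h) = 18/7 + h**2/7 + 12*h/7 (A(h) = ((h**2 + 12*h) + 18)/7 = (18 + h**2 + 12*h)/7 = 18/7 + h**2/7 + 12*h/7)
(23 + 133) + A(K(4)) = (23 + 133) + (18/7 + (-2 + (1/5)*4)**2/7 + 12*(-2 + (1/5)*4)/7) = 156 + (18/7 + (-2 + 4/5)**2/7 + 12*(-2 + 4/5)/7) = 156 + (18/7 + (-6/5)**2/7 + (12/7)*(-6/5)) = 156 + (18/7 + (1/7)*(36/25) - 72/35) = 156 + (18/7 + 36/175 - 72/35) = 156 + 18/25 = 3918/25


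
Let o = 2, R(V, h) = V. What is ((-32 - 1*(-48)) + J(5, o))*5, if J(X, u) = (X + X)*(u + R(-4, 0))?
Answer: -20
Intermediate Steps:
J(X, u) = 2*X*(-4 + u) (J(X, u) = (X + X)*(u - 4) = (2*X)*(-4 + u) = 2*X*(-4 + u))
((-32 - 1*(-48)) + J(5, o))*5 = ((-32 - 1*(-48)) + 2*5*(-4 + 2))*5 = ((-32 + 48) + 2*5*(-2))*5 = (16 - 20)*5 = -4*5 = -20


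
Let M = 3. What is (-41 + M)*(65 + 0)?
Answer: -2470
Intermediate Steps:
(-41 + M)*(65 + 0) = (-41 + 3)*(65 + 0) = -38*65 = -2470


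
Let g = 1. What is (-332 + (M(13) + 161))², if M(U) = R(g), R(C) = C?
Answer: 28900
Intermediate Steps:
M(U) = 1
(-332 + (M(13) + 161))² = (-332 + (1 + 161))² = (-332 + 162)² = (-170)² = 28900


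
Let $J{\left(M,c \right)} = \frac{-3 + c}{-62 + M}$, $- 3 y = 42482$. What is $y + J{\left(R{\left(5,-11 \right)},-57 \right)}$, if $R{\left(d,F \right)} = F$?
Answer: $- \frac{3101006}{219} \approx -14160.0$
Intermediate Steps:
$y = - \frac{42482}{3}$ ($y = \left(- \frac{1}{3}\right) 42482 = - \frac{42482}{3} \approx -14161.0$)
$J{\left(M,c \right)} = \frac{-3 + c}{-62 + M}$
$y + J{\left(R{\left(5,-11 \right)},-57 \right)} = - \frac{42482}{3} + \frac{-3 - 57}{-62 - 11} = - \frac{42482}{3} + \frac{1}{-73} \left(-60\right) = - \frac{42482}{3} - - \frac{60}{73} = - \frac{42482}{3} + \frac{60}{73} = - \frac{3101006}{219}$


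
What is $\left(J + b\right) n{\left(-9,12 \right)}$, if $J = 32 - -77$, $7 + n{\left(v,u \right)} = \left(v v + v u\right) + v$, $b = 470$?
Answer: $-24897$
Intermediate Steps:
$n{\left(v,u \right)} = -7 + v + v^{2} + u v$ ($n{\left(v,u \right)} = -7 + \left(\left(v v + v u\right) + v\right) = -7 + \left(\left(v^{2} + u v\right) + v\right) = -7 + \left(v + v^{2} + u v\right) = -7 + v + v^{2} + u v$)
$J = 109$ ($J = 32 + 77 = 109$)
$\left(J + b\right) n{\left(-9,12 \right)} = \left(109 + 470\right) \left(-7 - 9 + \left(-9\right)^{2} + 12 \left(-9\right)\right) = 579 \left(-7 - 9 + 81 - 108\right) = 579 \left(-43\right) = -24897$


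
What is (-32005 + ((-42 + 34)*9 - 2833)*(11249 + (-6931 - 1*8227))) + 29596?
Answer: 11353236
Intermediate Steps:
(-32005 + ((-42 + 34)*9 - 2833)*(11249 + (-6931 - 1*8227))) + 29596 = (-32005 + (-8*9 - 2833)*(11249 + (-6931 - 8227))) + 29596 = (-32005 + (-72 - 2833)*(11249 - 15158)) + 29596 = (-32005 - 2905*(-3909)) + 29596 = (-32005 + 11355645) + 29596 = 11323640 + 29596 = 11353236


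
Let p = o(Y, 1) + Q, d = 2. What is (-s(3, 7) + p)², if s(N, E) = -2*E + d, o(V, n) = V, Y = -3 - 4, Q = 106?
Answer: 12321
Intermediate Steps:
Y = -7
s(N, E) = 2 - 2*E (s(N, E) = -2*E + 2 = 2 - 2*E)
p = 99 (p = -7 + 106 = 99)
(-s(3, 7) + p)² = (-(2 - 2*7) + 99)² = (-(2 - 14) + 99)² = (-1*(-12) + 99)² = (12 + 99)² = 111² = 12321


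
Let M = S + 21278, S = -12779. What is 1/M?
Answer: 1/8499 ≈ 0.00011766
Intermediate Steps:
M = 8499 (M = -12779 + 21278 = 8499)
1/M = 1/8499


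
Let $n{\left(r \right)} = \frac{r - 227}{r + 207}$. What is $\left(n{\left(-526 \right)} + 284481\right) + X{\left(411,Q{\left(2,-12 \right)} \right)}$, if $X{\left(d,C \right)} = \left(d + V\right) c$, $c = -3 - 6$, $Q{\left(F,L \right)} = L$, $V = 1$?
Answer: $\frac{89567340}{319} \approx 2.8078 \cdot 10^{5}$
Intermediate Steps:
$c = -9$ ($c = -3 - 6 = -9$)
$n{\left(r \right)} = \frac{-227 + r}{207 + r}$
$X{\left(d,C \right)} = -9 - 9 d$ ($X{\left(d,C \right)} = \left(d + 1\right) \left(-9\right) = \left(1 + d\right) \left(-9\right) = -9 - 9 d$)
$\left(n{\left(-526 \right)} + 284481\right) + X{\left(411,Q{\left(2,-12 \right)} \right)} = \left(\frac{-227 - 526}{207 - 526} + 284481\right) - 3708 = \left(\frac{1}{-319} \left(-753\right) + 284481\right) - 3708 = \left(\left(- \frac{1}{319}\right) \left(-753\right) + 284481\right) - 3708 = \left(\frac{753}{319} + 284481\right) - 3708 = \frac{90750192}{319} - 3708 = \frac{89567340}{319}$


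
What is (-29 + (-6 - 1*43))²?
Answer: 6084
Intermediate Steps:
(-29 + (-6 - 1*43))² = (-29 + (-6 - 43))² = (-29 - 49)² = (-78)² = 6084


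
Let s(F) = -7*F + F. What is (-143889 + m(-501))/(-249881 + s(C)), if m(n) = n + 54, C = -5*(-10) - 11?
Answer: 144336/250115 ≈ 0.57708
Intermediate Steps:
C = 39 (C = 50 - 11 = 39)
m(n) = 54 + n
s(F) = -6*F
(-143889 + m(-501))/(-249881 + s(C)) = (-143889 + (54 - 501))/(-249881 - 6*39) = (-143889 - 447)/(-249881 - 234) = -144336/(-250115) = -144336*(-1/250115) = 144336/250115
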